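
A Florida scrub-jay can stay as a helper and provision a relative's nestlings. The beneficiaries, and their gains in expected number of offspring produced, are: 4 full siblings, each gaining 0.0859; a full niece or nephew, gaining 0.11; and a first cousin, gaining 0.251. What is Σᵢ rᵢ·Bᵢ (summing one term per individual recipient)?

r to a full sibling = 1/2 (full sibs share both parents — two paths of length 2: r = 2·(1/2)^2 = 1/2).
r to a full niece or nephew = 0.25 (full aunt/uncle↔niece/nephew: two paths of length 3 through the shared grandparent pair: r = 2·(1/2)^3 = 1/4).
r to a first cousin = 0.125 (first cousins share one grandparent pair — two paths of length 4: r = 2·(1/2)^4 = 1/8).
Summing one r·B term per recipient: 4·0.5·0.0859 + 1·0.25·0.11 + 1·0.125·0.251 = 0.230675.

0.230675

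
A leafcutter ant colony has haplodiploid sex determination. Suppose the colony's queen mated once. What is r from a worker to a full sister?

Haplodiploid full sisters inherit their father's entire haploid genome identically (contributing 1/2) and on average half of their mother's contribution (1/2 · 1/2 = 1/4); r = 1/2 + 1/4 = 3/4.

0.75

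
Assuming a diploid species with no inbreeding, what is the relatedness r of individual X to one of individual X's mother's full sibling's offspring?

0.125

Each parent–offspring link contributes a factor of 1/2, and independent paths through distinct common ancestors add.
First cousins share one grandparent pair — two paths of length 4: r = 2·(1/2)^4 = 1/8.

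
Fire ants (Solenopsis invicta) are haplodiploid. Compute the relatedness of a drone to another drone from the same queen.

0.5

Haploid brothers each carry a random half of the queen's diploid genome, so on average they share half: r = 1/2.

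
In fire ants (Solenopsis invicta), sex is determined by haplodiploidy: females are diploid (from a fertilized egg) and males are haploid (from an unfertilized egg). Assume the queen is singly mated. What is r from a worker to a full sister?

Haplodiploid full sisters inherit their father's entire haploid genome identically (contributing 1/2) and on average half of their mother's contribution (1/2 · 1/2 = 1/4); r = 1/2 + 1/4 = 3/4.

0.75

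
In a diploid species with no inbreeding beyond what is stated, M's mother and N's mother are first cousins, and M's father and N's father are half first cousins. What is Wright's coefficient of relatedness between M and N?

0.046875

Wright's path rule: contributions from independent ancestry routes add.
M and N are related in two ways: second cousins through their mothers (r = 1/32) and half second cousins through their fathers (r = 1/64).
r = 1/32 + 1/64 = 0.046875.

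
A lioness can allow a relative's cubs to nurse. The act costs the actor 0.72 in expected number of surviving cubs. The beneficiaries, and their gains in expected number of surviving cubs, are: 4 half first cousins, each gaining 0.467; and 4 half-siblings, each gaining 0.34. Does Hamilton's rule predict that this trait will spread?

No

Hamilton's rule: the trait is favored when the sum of r·B over every recipient exceeds the actor's cost C.
r to a half first cousin = 1/16 (half first cousins share one grandparent — one path of length 4: r = (1/2)^4 = 1/16).
r to a half-sibling = 1/4 (half-sibs share one parent — one path of length 2: r = (1/2)^2 = 1/4).
Summing one r·B term per recipient: 4·0.0625·0.467 + 4·0.25·0.34 = 0.45675.
0.45675 < 0.72: the indirect benefit is less than the cost.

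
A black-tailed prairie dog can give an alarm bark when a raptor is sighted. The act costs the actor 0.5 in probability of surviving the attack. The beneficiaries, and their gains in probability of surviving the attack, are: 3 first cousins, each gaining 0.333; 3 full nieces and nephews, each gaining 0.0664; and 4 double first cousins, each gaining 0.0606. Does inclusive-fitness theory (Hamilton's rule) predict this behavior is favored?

No

Hamilton's rule: the trait is favored when the sum of r·B over every recipient exceeds the actor's cost C.
r to a first cousin = 0.125 (first cousins share one grandparent pair — two paths of length 4: r = 2·(1/2)^4 = 1/8).
r to a full niece or nephew = 0.25 (full aunt/uncle↔niece/nephew: two paths of length 3 through the shared grandparent pair: r = 2·(1/2)^3 = 1/4).
r to a double first cousin = 1/4 (double first cousins share both grandparent pairs — four paths of length 4: r = 4·(1/2)^4 = 1/4).
Summing one r·B term per recipient: 3·0.125·0.333 + 3·0.25·0.0664 + 4·0.25·0.0606 = 0.235275.
0.235275 < 0.5: the indirect benefit is less than the cost.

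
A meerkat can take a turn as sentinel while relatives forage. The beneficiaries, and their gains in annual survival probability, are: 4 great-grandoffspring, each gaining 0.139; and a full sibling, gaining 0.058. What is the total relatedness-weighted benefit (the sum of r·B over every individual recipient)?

r to a great-grandoffspring = 1/8 (three parent–offspring links: r = (1/2)^3 = 1/8).
r to a full sibling = 1/2 (full sibs share both parents — two paths of length 2: r = 2·(1/2)^2 = 1/2).
Summing one r·B term per recipient: 4·0.125·0.139 + 1·0.5·0.058 = 0.0985.

0.0985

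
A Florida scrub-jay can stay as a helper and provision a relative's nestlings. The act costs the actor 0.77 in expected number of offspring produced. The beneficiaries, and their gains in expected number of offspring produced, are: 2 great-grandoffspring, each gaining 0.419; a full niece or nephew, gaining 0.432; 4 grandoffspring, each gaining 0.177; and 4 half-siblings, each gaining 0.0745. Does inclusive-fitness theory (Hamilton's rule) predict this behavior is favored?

No

Hamilton's rule: the trait is favored when the sum of r·B over every recipient exceeds the actor's cost C.
r to a great-grandoffspring = 1/8 (three parent–offspring links: r = (1/2)^3 = 1/8).
r to a full niece or nephew = 1/4 (full aunt/uncle↔niece/nephew: two paths of length 3 through the shared grandparent pair: r = 2·(1/2)^3 = 1/4).
r to a grandoffspring = 1/4 (two parent–offspring links: r = (1/2)^2 = 1/4).
r to a half-sibling = 0.25 (half-sibs share one parent — one path of length 2: r = (1/2)^2 = 1/4).
Summing one r·B term per recipient: 2·0.125·0.419 + 1·0.25·0.432 + 4·0.25·0.177 + 4·0.25·0.0745 = 0.46425.
0.46425 < 0.77: the indirect benefit is less than the cost.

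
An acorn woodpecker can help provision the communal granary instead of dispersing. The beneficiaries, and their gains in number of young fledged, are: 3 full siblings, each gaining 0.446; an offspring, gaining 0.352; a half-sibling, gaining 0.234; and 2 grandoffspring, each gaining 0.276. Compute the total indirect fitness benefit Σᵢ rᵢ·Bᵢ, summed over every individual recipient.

1.0415

r to a full sibling = 0.5 (full sibs share both parents — two paths of length 2: r = 2·(1/2)^2 = 1/2).
r to an offspring = 0.5 (one parent–offspring link: r = (1/2)^1 = 1/2).
r to a half-sibling = 0.25 (half-sibs share one parent — one path of length 2: r = (1/2)^2 = 1/4).
r to a grandoffspring = 0.25 (two parent–offspring links: r = (1/2)^2 = 1/4).
Summing one r·B term per recipient: 3·0.5·0.446 + 1·0.5·0.352 + 1·0.25·0.234 + 2·0.25·0.276 = 1.0415.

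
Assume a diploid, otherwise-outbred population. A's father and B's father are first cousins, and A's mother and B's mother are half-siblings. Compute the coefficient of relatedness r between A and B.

Wright's path rule: contributions from independent ancestry routes add.
A and B are related in two ways: second cousins through their fathers (r = 1/32) and half first cousins through their mothers (r = 1/16).
r = 1/32 + 1/16 = 0.09375.

0.09375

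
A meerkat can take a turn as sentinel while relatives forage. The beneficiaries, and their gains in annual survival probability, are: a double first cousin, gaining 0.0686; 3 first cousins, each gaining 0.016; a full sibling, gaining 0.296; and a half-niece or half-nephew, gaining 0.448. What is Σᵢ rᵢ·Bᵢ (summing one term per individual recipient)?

r to a double first cousin = 1/4 (double first cousins share both grandparent pairs — four paths of length 4: r = 4·(1/2)^4 = 1/4).
r to a first cousin = 0.125 (first cousins share one grandparent pair — two paths of length 4: r = 2·(1/2)^4 = 1/8).
r to a full sibling = 0.5 (full sibs share both parents — two paths of length 2: r = 2·(1/2)^2 = 1/2).
r to a half-niece or half-nephew = 0.125 (half-aunt/uncle↔niece/nephew: one path of length 3: r = (1/2)^3 = 1/8).
Summing one r·B term per recipient: 1·0.25·0.0686 + 3·0.125·0.016 + 1·0.5·0.296 + 1·0.125·0.448 = 0.22715.

0.22715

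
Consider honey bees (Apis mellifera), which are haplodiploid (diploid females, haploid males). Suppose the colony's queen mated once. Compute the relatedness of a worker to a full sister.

0.75

Haplodiploid full sisters inherit their father's entire haploid genome identically (contributing 1/2) and on average half of their mother's contribution (1/2 · 1/2 = 1/4); r = 1/2 + 1/4 = 3/4.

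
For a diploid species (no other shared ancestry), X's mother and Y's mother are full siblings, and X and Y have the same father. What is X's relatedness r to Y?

0.375

Relatedness sums over independent paths through distinct common ancestors.
X and Y are related in two ways: first cousins through their mothers (r = 1/8) and half-sibs through their shared father (r = 1/4).
r = 1/8 + 1/4 = 3/8 = 0.375.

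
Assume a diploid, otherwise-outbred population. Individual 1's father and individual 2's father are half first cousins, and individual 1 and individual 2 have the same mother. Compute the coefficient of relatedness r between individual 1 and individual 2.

0.265625

With two independent routes of shared ancestry, r is the sum of the two contributions.
Individual 1 and individual 2 are related in two ways: half second cousins through their fathers (r = 1/64) and half-sibs through their shared mother (r = 1/4).
r = 1/64 + 1/4 = 17/64 = 0.265625.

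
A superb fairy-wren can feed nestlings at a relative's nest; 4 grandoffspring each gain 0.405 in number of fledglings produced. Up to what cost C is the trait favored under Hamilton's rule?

r to a grandoffspring = 0.25 (two parent–offspring links: r = (1/2)^2 = 1/4).
Hamilton's rule: n·r·B > C, so the trait is favored while C < n·r·B = 4·0.25·0.405 = 0.405.

0.405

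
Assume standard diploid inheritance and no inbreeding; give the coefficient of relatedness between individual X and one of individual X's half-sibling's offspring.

Each parent–offspring link contributes a factor of 1/2, and independent paths through distinct common ancestors add.
Half-aunt/uncle↔niece/nephew: one path of length 3: r = (1/2)^3 = 1/8.

0.125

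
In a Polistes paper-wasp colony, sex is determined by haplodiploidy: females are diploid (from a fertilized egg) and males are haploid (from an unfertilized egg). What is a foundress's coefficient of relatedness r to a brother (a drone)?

0.25

Her haploid brother carries none of their father's genes and a random half of their mother's genome; that half matches the maternal half of her own genome with probability 1/2: r = 1/2 · 1/2 = 1/4.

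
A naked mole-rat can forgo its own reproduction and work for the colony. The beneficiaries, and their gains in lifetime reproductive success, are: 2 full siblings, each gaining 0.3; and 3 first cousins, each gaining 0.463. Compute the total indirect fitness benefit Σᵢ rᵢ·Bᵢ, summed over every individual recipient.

0.473625

r to a full sibling = 1/2 (full sibs share both parents — two paths of length 2: r = 2·(1/2)^2 = 1/2).
r to a first cousin = 1/8 (first cousins share one grandparent pair — two paths of length 4: r = 2·(1/2)^4 = 1/8).
Summing one r·B term per recipient: 2·0.5·0.3 + 3·0.125·0.463 = 0.473625.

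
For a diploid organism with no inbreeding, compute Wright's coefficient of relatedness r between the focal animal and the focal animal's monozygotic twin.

1

Each parent–offspring link contributes a factor of 1/2, and independent paths through distinct common ancestors add.
Monozygotic twins share every allele identical by descent: r = 1.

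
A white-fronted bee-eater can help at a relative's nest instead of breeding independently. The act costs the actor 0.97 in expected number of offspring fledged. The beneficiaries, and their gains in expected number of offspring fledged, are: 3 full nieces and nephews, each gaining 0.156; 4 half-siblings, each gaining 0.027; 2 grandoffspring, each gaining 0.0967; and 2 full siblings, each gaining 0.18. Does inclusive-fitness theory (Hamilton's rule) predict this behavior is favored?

Hamilton's rule: the trait is favored when the sum of r·B over every recipient exceeds the actor's cost C.
r to a full niece or nephew = 1/4 (full aunt/uncle↔niece/nephew: two paths of length 3 through the shared grandparent pair: r = 2·(1/2)^3 = 1/4).
r to a half-sibling = 0.25 (half-sibs share one parent — one path of length 2: r = (1/2)^2 = 1/4).
r to a grandoffspring = 1/4 (two parent–offspring links: r = (1/2)^2 = 1/4).
r to a full sibling = 1/2 (full sibs share both parents — two paths of length 2: r = 2·(1/2)^2 = 1/2).
Summing one r·B term per recipient: 3·0.25·0.156 + 4·0.25·0.027 + 2·0.25·0.0967 + 2·0.5·0.18 = 0.37235.
0.37235 < 0.97: the indirect benefit is less than the cost.

No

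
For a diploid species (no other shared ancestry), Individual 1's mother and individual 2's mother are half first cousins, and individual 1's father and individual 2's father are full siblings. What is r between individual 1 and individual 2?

0.140625

With two independent routes of shared ancestry, r is the sum of the two contributions.
Individual 1 and individual 2 are related in two ways: half second cousins through their mothers (r = 1/64) and first cousins through their fathers (r = 1/8).
r = 1/64 + 1/8 = 9/64 = 0.140625.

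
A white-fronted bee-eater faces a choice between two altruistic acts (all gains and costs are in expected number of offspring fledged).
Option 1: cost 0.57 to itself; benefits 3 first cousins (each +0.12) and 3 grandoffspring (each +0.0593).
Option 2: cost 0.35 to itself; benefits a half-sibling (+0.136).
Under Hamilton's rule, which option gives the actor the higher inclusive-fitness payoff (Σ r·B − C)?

Option 2

Option 1: r to a first cousin = 0.125.
Option 1: r to a grandoffspring = 0.25.
Option 1: Σ r·B − C = (3·0.125·0.12 + 3·0.25·0.0593) − 0.57 = -0.480525.
Option 2: r to a half-sibling = 0.25.
Option 2: Σ r·B − C = (1·0.25·0.136) − 0.35 = -0.316.
Option 2 has the higher net inclusive-fitness payoff.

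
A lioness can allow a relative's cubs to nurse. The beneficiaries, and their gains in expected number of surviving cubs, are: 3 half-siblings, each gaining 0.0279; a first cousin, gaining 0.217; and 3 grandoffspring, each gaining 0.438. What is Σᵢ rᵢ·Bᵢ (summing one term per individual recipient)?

r to a half-sibling = 0.25 (half-sibs share one parent — one path of length 2: r = (1/2)^2 = 1/4).
r to a first cousin = 1/8 (first cousins share one grandparent pair — two paths of length 4: r = 2·(1/2)^4 = 1/8).
r to a grandoffspring = 0.25 (two parent–offspring links: r = (1/2)^2 = 1/4).
Summing one r·B term per recipient: 3·0.25·0.0279 + 1·0.125·0.217 + 3·0.25·0.438 = 0.37655.

0.37655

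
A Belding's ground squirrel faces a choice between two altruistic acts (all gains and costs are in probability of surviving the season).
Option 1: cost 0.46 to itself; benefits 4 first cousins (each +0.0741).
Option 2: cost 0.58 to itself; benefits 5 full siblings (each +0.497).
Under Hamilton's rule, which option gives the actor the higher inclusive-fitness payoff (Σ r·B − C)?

Option 1: r to a first cousin = 0.125.
Option 1: Σ r·B − C = (4·0.125·0.0741) − 0.46 = -0.42295.
Option 2: r to a full sibling = 0.5.
Option 2: Σ r·B − C = (5·0.5·0.497) − 0.58 = 0.6625.
Option 2 has the higher net inclusive-fitness payoff.

Option 2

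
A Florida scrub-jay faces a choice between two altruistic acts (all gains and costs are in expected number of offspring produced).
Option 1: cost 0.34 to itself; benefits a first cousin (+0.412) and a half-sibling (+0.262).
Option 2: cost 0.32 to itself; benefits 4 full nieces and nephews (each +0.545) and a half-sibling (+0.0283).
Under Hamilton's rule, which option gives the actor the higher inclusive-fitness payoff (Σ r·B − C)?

Option 1: r to a first cousin = 0.125.
Option 1: r to a half-sibling = 0.25.
Option 1: Σ r·B − C = (1·0.125·0.412 + 1·0.25·0.262) − 0.34 = -0.223.
Option 2: r to a full niece or nephew = 0.25.
Option 2: r to a half-sibling = 0.25.
Option 2: Σ r·B − C = (4·0.25·0.545 + 1·0.25·0.0283) − 0.32 = 0.232075.
Option 2 has the higher net inclusive-fitness payoff.

Option 2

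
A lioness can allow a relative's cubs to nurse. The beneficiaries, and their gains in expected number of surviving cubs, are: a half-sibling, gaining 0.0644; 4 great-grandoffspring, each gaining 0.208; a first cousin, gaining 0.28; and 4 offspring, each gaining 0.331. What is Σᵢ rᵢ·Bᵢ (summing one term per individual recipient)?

r to a half-sibling = 0.25 (half-sibs share one parent — one path of length 2: r = (1/2)^2 = 1/4).
r to a great-grandoffspring = 1/8 (three parent–offspring links: r = (1/2)^3 = 1/8).
r to a first cousin = 1/8 (first cousins share one grandparent pair — two paths of length 4: r = 2·(1/2)^4 = 1/8).
r to an offspring = 1/2 (one parent–offspring link: r = (1/2)^1 = 1/2).
Summing one r·B term per recipient: 1·0.25·0.0644 + 4·0.125·0.208 + 1·0.125·0.28 + 4·0.5·0.331 = 0.8171.

0.8171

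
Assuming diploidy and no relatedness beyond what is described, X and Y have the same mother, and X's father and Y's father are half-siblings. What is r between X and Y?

0.3125

Wright's path rule: contributions from independent ancestry routes add.
X and Y are related in two ways: half-sibs through their shared mother (r = 1/4) and half first cousins through their fathers (r = 1/16).
r = 1/4 + 1/16 = 5/16 = 0.3125.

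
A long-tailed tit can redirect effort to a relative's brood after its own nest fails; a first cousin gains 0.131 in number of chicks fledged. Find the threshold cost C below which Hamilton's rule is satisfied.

0.016375

r to a first cousin = 1/8 (first cousins share one grandparent pair — two paths of length 4: r = 2·(1/2)^4 = 1/8).
Hamilton's rule: n·r·B > C, so the trait is favored while C < n·r·B = 1·0.125·0.131 = 0.016375.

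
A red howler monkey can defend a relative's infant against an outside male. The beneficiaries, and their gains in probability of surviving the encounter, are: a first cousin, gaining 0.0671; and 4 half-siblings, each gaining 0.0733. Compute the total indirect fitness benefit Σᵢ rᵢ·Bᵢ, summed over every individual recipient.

r to a first cousin = 1/8 (first cousins share one grandparent pair — two paths of length 4: r = 2·(1/2)^4 = 1/8).
r to a half-sibling = 0.25 (half-sibs share one parent — one path of length 2: r = (1/2)^2 = 1/4).
Summing one r·B term per recipient: 1·0.125·0.0671 + 4·0.25·0.0733 = 0.0816875.

0.0816875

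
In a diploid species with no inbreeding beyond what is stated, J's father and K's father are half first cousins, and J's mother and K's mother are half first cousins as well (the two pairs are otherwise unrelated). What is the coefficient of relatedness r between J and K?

0.03125

Relatedness sums over independent paths through distinct common ancestors.
J and K are related in two ways: half second cousins through their fathers (r = 1/64) and half second cousins through their mothers (r = 1/64).
r = 1/64 + 1/64 = 1/32 = 0.03125.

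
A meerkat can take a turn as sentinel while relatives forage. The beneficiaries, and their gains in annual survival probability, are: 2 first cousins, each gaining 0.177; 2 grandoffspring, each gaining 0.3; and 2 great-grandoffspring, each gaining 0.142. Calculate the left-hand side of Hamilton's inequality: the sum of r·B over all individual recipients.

0.22975

r to a first cousin = 1/8 (first cousins share one grandparent pair — two paths of length 4: r = 2·(1/2)^4 = 1/8).
r to a grandoffspring = 0.25 (two parent–offspring links: r = (1/2)^2 = 1/4).
r to a great-grandoffspring = 1/8 (three parent–offspring links: r = (1/2)^3 = 1/8).
Summing one r·B term per recipient: 2·0.125·0.177 + 2·0.25·0.3 + 2·0.125·0.142 = 0.22975.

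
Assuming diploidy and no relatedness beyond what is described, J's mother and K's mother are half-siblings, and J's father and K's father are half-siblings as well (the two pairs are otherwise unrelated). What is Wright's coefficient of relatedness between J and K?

0.125

With two independent routes of shared ancestry, r is the sum of the two contributions.
J and K are related in two ways: half first cousins through their mothers (r = 1/16) and half first cousins through their fathers (r = 1/16).
r = 1/16 + 1/16 = 1/8 = 0.125.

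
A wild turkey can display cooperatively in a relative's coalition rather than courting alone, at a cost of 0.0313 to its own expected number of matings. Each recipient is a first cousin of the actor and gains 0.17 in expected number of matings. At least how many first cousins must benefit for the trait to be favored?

2

r to a first cousin = 1/8 (first cousins share one grandparent pair — two paths of length 4: r = 2·(1/2)^4 = 1/8).
Hamilton's rule: n·r·B > C  ⇒  n > C/(r·B) = 0.0313/(0.125·0.17) = 1.473.
The smallest integer exceeding 1.473 is 2.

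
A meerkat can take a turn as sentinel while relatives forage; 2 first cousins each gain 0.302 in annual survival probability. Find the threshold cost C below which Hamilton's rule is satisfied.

0.0755

r to a first cousin = 1/8 (first cousins share one grandparent pair — two paths of length 4: r = 2·(1/2)^4 = 1/8).
Hamilton's rule: n·r·B > C, so the trait is favored while C < n·r·B = 2·0.125·0.302 = 0.0755.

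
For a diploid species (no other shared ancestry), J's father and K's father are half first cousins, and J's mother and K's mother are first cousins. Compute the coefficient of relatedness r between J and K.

0.046875

Wright's path rule: contributions from independent ancestry routes add.
J and K are related in two ways: half second cousins through their fathers (r = 1/64) and second cousins through their mothers (r = 1/32).
r = 1/64 + 1/32 = 3/64 = 0.046875.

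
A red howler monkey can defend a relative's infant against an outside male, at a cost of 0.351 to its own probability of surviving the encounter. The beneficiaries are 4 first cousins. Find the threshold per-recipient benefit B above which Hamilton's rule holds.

0.702

r to a first cousin = 0.125 (first cousins share one grandparent pair — two paths of length 4: r = 2·(1/2)^4 = 1/8).
Hamilton's rule with n recipients of equal r: n·r·B > C, so B > C/(n·r) = 0.351/(4·0.125) = 0.702.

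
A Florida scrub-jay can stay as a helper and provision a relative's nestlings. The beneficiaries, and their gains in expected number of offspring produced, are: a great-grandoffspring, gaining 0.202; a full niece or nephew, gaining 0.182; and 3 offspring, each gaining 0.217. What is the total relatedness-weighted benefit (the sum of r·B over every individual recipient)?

r to a great-grandoffspring = 1/8 (three parent–offspring links: r = (1/2)^3 = 1/8).
r to a full niece or nephew = 0.25 (full aunt/uncle↔niece/nephew: two paths of length 3 through the shared grandparent pair: r = 2·(1/2)^3 = 1/4).
r to an offspring = 1/2 (one parent–offspring link: r = (1/2)^1 = 1/2).
Summing one r·B term per recipient: 1·0.125·0.202 + 1·0.25·0.182 + 3·0.5·0.217 = 0.39625.

0.39625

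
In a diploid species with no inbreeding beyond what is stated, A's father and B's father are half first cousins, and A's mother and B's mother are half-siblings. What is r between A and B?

0.078125

Relatedness sums over independent paths through distinct common ancestors.
A and B are related in two ways: half second cousins through their fathers (r = 1/64) and half first cousins through their mothers (r = 1/16).
r = 1/64 + 1/16 = 0.078125.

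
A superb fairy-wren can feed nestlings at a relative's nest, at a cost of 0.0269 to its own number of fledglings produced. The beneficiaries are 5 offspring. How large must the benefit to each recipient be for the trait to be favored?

r to an offspring = 1/2 (one parent–offspring link: r = (1/2)^1 = 1/2).
Hamilton's rule with n recipients of equal r: n·r·B > C, so B > C/(n·r) = 0.0269/(5·0.5) = 0.0108.

0.0108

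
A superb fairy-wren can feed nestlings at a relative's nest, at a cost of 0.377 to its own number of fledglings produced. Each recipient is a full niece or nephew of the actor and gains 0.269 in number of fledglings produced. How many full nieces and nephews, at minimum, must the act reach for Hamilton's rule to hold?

6

r to a full niece or nephew = 0.25 (full aunt/uncle↔niece/nephew: two paths of length 3 through the shared grandparent pair: r = 2·(1/2)^3 = 1/4).
Hamilton's rule: n·r·B > C  ⇒  n > C/(r·B) = 0.377/(0.25·0.269) = 5.606.
The smallest integer exceeding 5.606 is 6.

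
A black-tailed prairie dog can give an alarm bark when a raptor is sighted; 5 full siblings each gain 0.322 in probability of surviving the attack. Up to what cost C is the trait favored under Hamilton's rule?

0.805

r to a full sibling = 1/2 (full sibs share both parents — two paths of length 2: r = 2·(1/2)^2 = 1/2).
Hamilton's rule: n·r·B > C, so the trait is favored while C < n·r·B = 5·0.5·0.322 = 0.805.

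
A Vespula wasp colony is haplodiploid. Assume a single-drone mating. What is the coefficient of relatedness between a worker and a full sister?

0.75

Haplodiploid full sisters inherit their father's entire haploid genome identically (contributing 1/2) and on average half of their mother's contribution (1/2 · 1/2 = 1/4); r = 1/2 + 1/4 = 3/4.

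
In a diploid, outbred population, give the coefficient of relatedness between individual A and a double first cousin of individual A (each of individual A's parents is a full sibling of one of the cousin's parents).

Each parent–offspring link contributes a factor of 1/2, and independent paths through distinct common ancestors add.
Double first cousins share both grandparent pairs — four paths of length 4: r = 4·(1/2)^4 = 1/4.

0.25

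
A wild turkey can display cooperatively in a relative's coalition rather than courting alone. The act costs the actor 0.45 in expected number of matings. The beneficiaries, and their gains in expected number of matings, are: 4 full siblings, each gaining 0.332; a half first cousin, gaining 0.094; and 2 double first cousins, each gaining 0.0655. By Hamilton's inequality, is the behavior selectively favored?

Yes

Hamilton's rule: the trait is favored when the sum of r·B over every recipient exceeds the actor's cost C.
r to a full sibling = 1/2 (full sibs share both parents — two paths of length 2: r = 2·(1/2)^2 = 1/2).
r to a half first cousin = 0.0625 (half first cousins share one grandparent — one path of length 4: r = (1/2)^4 = 1/16).
r to a double first cousin = 0.25 (double first cousins share both grandparent pairs — four paths of length 4: r = 4·(1/2)^4 = 1/4).
Summing one r·B term per recipient: 4·0.5·0.332 + 1·0.0625·0.094 + 2·0.25·0.0655 = 0.702625.
0.702625 > 0.45: the indirect benefit exceeds the cost.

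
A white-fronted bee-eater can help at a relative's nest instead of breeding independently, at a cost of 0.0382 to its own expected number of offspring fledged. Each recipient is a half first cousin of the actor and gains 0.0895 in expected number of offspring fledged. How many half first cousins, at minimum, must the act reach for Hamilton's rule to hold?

r to a half first cousin = 0.0625 (half first cousins share one grandparent — one path of length 4: r = (1/2)^4 = 1/16).
Hamilton's rule: n·r·B > C  ⇒  n > C/(r·B) = 0.0382/(0.0625·0.0895) = 6.829.
The smallest integer exceeding 6.829 is 7.

7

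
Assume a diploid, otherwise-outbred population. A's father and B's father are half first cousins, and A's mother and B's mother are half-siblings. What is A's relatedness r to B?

Wright's path rule: contributions from independent ancestry routes add.
A and B are related in two ways: half second cousins through their fathers (r = 1/64) and half first cousins through their mothers (r = 1/16).
r = 1/64 + 1/16 = 5/64 = 0.078125.

0.078125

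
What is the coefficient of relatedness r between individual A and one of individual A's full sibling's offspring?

0.25

Each parent–offspring link contributes a factor of 1/2, and independent paths through distinct common ancestors add.
Full aunt/uncle↔niece/nephew: two paths of length 3 through the shared grandparent pair: r = 2·(1/2)^3 = 1/4.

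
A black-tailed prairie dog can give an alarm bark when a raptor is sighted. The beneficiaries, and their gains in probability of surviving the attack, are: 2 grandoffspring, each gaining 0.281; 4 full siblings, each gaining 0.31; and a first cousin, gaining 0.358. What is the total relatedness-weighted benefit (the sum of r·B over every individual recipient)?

r to a grandoffspring = 0.25 (two parent–offspring links: r = (1/2)^2 = 1/4).
r to a full sibling = 0.5 (full sibs share both parents — two paths of length 2: r = 2·(1/2)^2 = 1/2).
r to a first cousin = 0.125 (first cousins share one grandparent pair — two paths of length 4: r = 2·(1/2)^4 = 1/8).
Summing one r·B term per recipient: 2·0.25·0.281 + 4·0.5·0.31 + 1·0.125·0.358 = 0.80525.

0.80525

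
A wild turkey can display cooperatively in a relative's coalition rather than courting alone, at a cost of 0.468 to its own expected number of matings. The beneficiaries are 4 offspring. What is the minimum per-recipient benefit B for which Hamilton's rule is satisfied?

0.234

r to an offspring = 1/2 (one parent–offspring link: r = (1/2)^1 = 1/2).
Hamilton's rule with n recipients of equal r: n·r·B > C, so B > C/(n·r) = 0.468/(4·0.5) = 0.234.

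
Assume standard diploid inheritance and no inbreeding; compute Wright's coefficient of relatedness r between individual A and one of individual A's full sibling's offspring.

Each parent–offspring link contributes a factor of 1/2, and independent paths through distinct common ancestors add.
Full aunt/uncle↔niece/nephew: two paths of length 3 through the shared grandparent pair: r = 2·(1/2)^3 = 1/4.

0.25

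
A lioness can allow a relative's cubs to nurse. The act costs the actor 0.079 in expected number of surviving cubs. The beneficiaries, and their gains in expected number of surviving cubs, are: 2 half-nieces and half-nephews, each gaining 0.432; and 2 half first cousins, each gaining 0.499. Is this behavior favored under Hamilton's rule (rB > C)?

Hamilton's rule: the trait is favored when the sum of r·B over every recipient exceeds the actor's cost C.
r to a half-niece or half-nephew = 1/8 (half-aunt/uncle↔niece/nephew: one path of length 3: r = (1/2)^3 = 1/8).
r to a half first cousin = 1/16 (half first cousins share one grandparent — one path of length 4: r = (1/2)^4 = 1/16).
Summing one r·B term per recipient: 2·0.125·0.432 + 2·0.0625·0.499 = 0.170375.
0.170375 > 0.079: the indirect benefit exceeds the cost.

Yes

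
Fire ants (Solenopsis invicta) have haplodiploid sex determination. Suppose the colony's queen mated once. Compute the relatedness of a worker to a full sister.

Haplodiploid full sisters inherit their father's entire haploid genome identically (contributing 1/2) and on average half of their mother's contribution (1/2 · 1/2 = 1/4); r = 1/2 + 1/4 = 3/4.

0.75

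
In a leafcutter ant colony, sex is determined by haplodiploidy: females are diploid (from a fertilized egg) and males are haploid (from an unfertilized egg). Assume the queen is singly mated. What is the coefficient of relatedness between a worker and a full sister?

0.75

Haplodiploid full sisters inherit their father's entire haploid genome identically (contributing 1/2) and on average half of their mother's contribution (1/2 · 1/2 = 1/4); r = 1/2 + 1/4 = 3/4.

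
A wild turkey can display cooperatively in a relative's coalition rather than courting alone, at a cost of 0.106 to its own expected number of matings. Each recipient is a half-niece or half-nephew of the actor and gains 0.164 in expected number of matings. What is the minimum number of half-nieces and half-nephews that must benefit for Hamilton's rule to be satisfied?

r to a half-niece or half-nephew = 0.125 (half-aunt/uncle↔niece/nephew: one path of length 3: r = (1/2)^3 = 1/8).
Hamilton's rule: n·r·B > C  ⇒  n > C/(r·B) = 0.106/(0.125·0.164) = 5.171.
The smallest integer exceeding 5.171 is 6.

6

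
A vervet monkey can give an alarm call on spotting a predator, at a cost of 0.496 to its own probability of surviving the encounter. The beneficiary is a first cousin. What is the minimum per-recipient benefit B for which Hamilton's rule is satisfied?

3.968

r to a first cousin = 1/8 (first cousins share one grandparent pair — two paths of length 4: r = 2·(1/2)^4 = 1/8).
Hamilton's rule with n recipients of equal r: n·r·B > C, so B > C/(n·r) = 0.496/(1·0.125) = 3.968.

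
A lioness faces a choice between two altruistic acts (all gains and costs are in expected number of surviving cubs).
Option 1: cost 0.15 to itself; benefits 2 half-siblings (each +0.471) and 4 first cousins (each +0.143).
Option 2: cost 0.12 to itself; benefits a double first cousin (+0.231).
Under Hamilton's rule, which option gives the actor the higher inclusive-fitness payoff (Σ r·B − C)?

Option 1

Option 1: r to a half-sibling = 0.25.
Option 1: r to a first cousin = 0.125.
Option 1: Σ r·B − C = (2·0.25·0.471 + 4·0.125·0.143) − 0.15 = 0.157.
Option 2: r to a double first cousin = 0.25.
Option 2: Σ r·B − C = (1·0.25·0.231) − 0.12 = -0.06225.
Option 1 has the higher net inclusive-fitness payoff.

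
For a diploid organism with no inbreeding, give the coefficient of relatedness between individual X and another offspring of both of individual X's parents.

0.5

Each parent–offspring link contributes a factor of 1/2, and independent paths through distinct common ancestors add.
Full sibs share both parents — two paths of length 2: r = 2·(1/2)^2 = 1/2.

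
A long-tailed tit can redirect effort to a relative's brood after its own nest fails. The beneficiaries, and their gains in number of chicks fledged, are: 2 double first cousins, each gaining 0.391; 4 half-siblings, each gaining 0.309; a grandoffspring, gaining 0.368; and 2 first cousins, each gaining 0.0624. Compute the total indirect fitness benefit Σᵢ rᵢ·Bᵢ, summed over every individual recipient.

0.6121

r to a double first cousin = 1/4 (double first cousins share both grandparent pairs — four paths of length 4: r = 4·(1/2)^4 = 1/4).
r to a half-sibling = 0.25 (half-sibs share one parent — one path of length 2: r = (1/2)^2 = 1/4).
r to a grandoffspring = 0.25 (two parent–offspring links: r = (1/2)^2 = 1/4).
r to a first cousin = 1/8 (first cousins share one grandparent pair — two paths of length 4: r = 2·(1/2)^4 = 1/8).
Summing one r·B term per recipient: 2·0.25·0.391 + 4·0.25·0.309 + 1·0.25·0.368 + 2·0.125·0.0624 = 0.6121.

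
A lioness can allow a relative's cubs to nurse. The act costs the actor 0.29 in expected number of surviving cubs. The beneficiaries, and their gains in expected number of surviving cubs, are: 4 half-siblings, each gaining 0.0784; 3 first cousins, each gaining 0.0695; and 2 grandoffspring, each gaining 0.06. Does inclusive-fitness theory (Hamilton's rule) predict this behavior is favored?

Hamilton's rule: the trait is favored when the sum of r·B over every recipient exceeds the actor's cost C.
r to a half-sibling = 1/4 (half-sibs share one parent — one path of length 2: r = (1/2)^2 = 1/4).
r to a first cousin = 1/8 (first cousins share one grandparent pair — two paths of length 4: r = 2·(1/2)^4 = 1/8).
r to a grandoffspring = 0.25 (two parent–offspring links: r = (1/2)^2 = 1/4).
Summing one r·B term per recipient: 4·0.25·0.0784 + 3·0.125·0.0695 + 2·0.25·0.06 = 0.1344625.
0.1344625 < 0.29: the indirect benefit is less than the cost.

No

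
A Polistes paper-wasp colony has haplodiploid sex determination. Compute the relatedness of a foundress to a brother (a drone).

0.25

Her haploid brother carries none of their father's genes and a random half of their mother's genome; that half matches the maternal half of her own genome with probability 1/2: r = 1/2 · 1/2 = 1/4.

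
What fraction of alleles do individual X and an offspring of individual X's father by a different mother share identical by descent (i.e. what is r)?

0.25

Each parent–offspring link contributes a factor of 1/2, and independent paths through distinct common ancestors add.
Half-sibs share one parent — one path of length 2: r = (1/2)^2 = 1/4.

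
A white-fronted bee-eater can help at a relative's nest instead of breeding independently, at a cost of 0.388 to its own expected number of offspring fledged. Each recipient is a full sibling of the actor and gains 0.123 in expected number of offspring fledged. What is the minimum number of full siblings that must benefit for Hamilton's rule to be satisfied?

7

r to a full sibling = 0.5 (full sibs share both parents — two paths of length 2: r = 2·(1/2)^2 = 1/2).
Hamilton's rule: n·r·B > C  ⇒  n > C/(r·B) = 0.388/(0.5·0.123) = 6.309.
The smallest integer exceeding 6.309 is 7.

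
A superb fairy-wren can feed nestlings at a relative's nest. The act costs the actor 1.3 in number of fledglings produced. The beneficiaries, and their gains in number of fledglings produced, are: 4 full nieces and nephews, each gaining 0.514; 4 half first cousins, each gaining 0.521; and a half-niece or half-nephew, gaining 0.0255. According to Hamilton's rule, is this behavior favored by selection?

No

Hamilton's rule: the trait is favored when the sum of r·B over every recipient exceeds the actor's cost C.
r to a full niece or nephew = 0.25 (full aunt/uncle↔niece/nephew: two paths of length 3 through the shared grandparent pair: r = 2·(1/2)^3 = 1/4).
r to a half first cousin = 1/16 (half first cousins share one grandparent — one path of length 4: r = (1/2)^4 = 1/16).
r to a half-niece or half-nephew = 1/8 (half-aunt/uncle↔niece/nephew: one path of length 3: r = (1/2)^3 = 1/8).
Summing one r·B term per recipient: 4·0.25·0.514 + 4·0.0625·0.521 + 1·0.125·0.0255 = 0.6474375.
0.6474375 < 1.3: the indirect benefit is less than the cost.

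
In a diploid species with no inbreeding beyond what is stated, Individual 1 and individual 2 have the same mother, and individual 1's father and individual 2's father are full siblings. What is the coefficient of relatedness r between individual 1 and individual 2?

With two independent routes of shared ancestry, r is the sum of the two contributions.
Individual 1 and individual 2 are related in two ways: half-sibs through their shared mother (r = 1/4) and first cousins through their fathers (r = 1/8).
r = 1/4 + 1/8 = 0.375.

0.375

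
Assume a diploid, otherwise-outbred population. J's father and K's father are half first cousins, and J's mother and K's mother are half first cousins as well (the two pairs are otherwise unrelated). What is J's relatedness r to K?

0.03125

With two independent routes of shared ancestry, r is the sum of the two contributions.
J and K are related in two ways: half second cousins through their fathers (r = 1/64) and half second cousins through their mothers (r = 1/64).
r = 1/64 + 1/64 = 1/32 = 0.03125.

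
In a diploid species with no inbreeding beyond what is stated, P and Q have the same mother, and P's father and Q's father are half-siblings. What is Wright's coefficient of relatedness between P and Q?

0.3125

Independent pedigree routes through distinct common ancestors add.
P and Q are related in two ways: half-sibs through their shared mother (r = 1/4) and half first cousins through their fathers (r = 1/16).
r = 1/4 + 1/16 = 5/16 = 0.3125.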